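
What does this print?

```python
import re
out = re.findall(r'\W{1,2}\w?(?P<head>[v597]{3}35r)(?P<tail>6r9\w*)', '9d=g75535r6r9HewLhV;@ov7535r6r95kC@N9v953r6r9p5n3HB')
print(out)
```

[('75535r', '6r9HewLhV'), ('v7535r', '6r95kC')]

This matches 1 to 2 of a non-word character, then optionally a word character; then exactly 3 of one of [v597], then the literal '35r' (captured as 'head'); then the literal '6r9', then zero or more of a word character (captured as 'tail').
Walking the string: at [2:19] match '=g75535r6r9HewLhV', groups = ('75535r', '6r9HewLhV'); at [19:34] match ';@ov7535r6r95kC', groups = ('v7535r', '6r95kC').
2 groups means each result is a tuple of 2 captured strings — 2 here.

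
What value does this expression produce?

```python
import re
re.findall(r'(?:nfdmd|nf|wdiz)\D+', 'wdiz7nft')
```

Matches: at [5:8] → 'nft'.
`findall` yields the raw match text (1 of them) because the pattern has no groups.

['nft']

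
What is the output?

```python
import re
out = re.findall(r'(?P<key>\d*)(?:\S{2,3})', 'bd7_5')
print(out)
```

The pattern matches zero or more of a digit (captured as 'key'); then 2 to 3 of a non-whitespace character (non-capturing group).
With a single group, `findall` returns only what that group captured — 2 items.

['', '']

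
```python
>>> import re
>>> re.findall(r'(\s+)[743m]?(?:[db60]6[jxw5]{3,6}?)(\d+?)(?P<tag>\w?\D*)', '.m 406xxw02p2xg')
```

A non-greedy quantifier consumes as few characters as it can — just enough that the remainder of the pattern still matches from where it stops; whatever follows it matches normally.
Multiple groups make `findall` return tuples — one 3-tuple for the one match.

[(' ', '0', '2p')]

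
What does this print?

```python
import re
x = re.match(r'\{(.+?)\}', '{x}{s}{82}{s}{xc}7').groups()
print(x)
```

The match spans [0:3] → '{x}'.
Captured: group 1 = 'x'.

('x',)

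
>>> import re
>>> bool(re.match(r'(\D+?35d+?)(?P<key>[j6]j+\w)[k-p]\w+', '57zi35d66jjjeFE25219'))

False

The pattern matches one or more of a non-digit (lazy), then the literal '35', then one or more of the literal 'd' (lazy) (captured); then one of [j6], then one or more of the literal 'j', then a word character (captured as 'key'); then a character in [k-p], then one or more of a word character.
`re.match` only tries the pattern at the start of the string.
Here position 0 doesn't satisfy it, so the call returns None, and `bool(None)` is False.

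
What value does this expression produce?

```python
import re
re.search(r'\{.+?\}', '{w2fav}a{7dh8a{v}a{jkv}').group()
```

'{w2fav}'

A non-greedy quantifier consumes as few characters as it can — just enough that the remainder of the pattern still matches from where it stops; whatever follows it matches normally.
The match spans [0:7] → '{w2fav}'.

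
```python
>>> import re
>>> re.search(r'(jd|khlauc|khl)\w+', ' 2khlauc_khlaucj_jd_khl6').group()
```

`re.search` scans for the first position where the pattern succeeds.
The match spans [2:24] → 'khlauc_khlaucj_jd_khl6'.
Captured: group 1 = 'khlauc'.

'khlauc_khlaucj_jd_khl6'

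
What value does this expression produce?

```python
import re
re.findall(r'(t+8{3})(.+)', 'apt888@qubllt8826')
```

[('t888', '@qubllt8826')]

The pattern matches one or more of a literal 't', then exactly 3 of the literal '8' (captured); then one or more of any character (captured).
Scanning left to right: at [2:17] match 't888@qubllt8826', groups = ('t888', '@qubllt8826').
`findall` packs the 2 group values into a tuple for every match.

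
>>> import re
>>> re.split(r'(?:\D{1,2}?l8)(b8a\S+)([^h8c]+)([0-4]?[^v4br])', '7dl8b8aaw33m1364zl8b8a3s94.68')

['7', 'b8aaw33m1364zl8b8a3s94.', '6', '8', '']

The pattern matches 1 to 2 of a non-digit (lazy), then the literal 'l8' (non-capturing group); then the literal 'b8a', then one or more of a non-whitespace character (captured); then one or more of any character except [h8c] (captured); then optionally a character in [0-4], then any character except [v4br] (captured).
Because the pattern has a capturing group, `split` also inserts each captured text between the pieces.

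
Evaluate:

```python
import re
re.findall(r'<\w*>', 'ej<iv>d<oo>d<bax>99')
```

With no groups in the pattern, `findall` gives back each whole match — 3 here.

['<iv>', '<oo>', '<bax>']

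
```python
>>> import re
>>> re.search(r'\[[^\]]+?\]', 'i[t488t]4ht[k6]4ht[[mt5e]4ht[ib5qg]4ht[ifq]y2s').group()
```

'[t488t]'

The match spans [1:8] → '[t488t]'.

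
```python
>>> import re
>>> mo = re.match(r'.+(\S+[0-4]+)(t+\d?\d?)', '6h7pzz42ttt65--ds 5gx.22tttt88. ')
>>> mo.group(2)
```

This matches one or more of any character; then one or more of a non-whitespace character, then one or more of a character in [0-4] (captured); then one or more of a literal 't', then optionally a digit, then optionally a digit (captured).
`re.match` only tries the pattern at the start of the string.
The match spans [0:30] → '6h7pzz42ttt65--ds 5gx.22tttt88'.
Captured: group 1 = '22', group 2 = 'tttt88'.

'tttt88'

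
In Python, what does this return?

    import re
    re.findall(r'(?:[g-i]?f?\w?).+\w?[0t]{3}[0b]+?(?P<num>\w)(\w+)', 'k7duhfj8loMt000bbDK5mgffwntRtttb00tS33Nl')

[('0', '0tS33Nl')]

The pattern matches optionally a character in [g-i], then optionally a literal 'f', then optionally a word character (non-capturing group); then one or more of any character; then optionally a word character, then exactly 3 of one of [0t], then one or more of one of [0b] (lazy); then a word character (captured as 'num'); then one or more of a word character (captured).
Walking the string: at [0:40] match 'k7duhfj8loMt000bbDK5mgffwntRtttb00tS33Nl', groups = ('0', '0tS33Nl').
With 2 capturing groups, `findall` returns a 2-tuple per match.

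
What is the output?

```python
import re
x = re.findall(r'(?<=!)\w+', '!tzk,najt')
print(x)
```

['tzk']

Lookahead/lookbehind check context without consuming it, so the matched span excludes the asserted characters.
`findall` yields the raw match text (1 of them) because the pattern has no groups.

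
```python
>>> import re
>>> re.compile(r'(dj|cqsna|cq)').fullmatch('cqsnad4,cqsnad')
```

`fullmatch` succeeds only if the pattern covers the string from start to end.
Here the pattern can't cover the whole string, so the call returns None.

None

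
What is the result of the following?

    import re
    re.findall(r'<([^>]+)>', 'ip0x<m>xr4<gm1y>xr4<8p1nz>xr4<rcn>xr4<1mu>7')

Because there's exactly one group, `findall` drops the full match and keeps group 1 from each hit.

['m', 'gm1y', '8p1nz', 'rcn', '1mu']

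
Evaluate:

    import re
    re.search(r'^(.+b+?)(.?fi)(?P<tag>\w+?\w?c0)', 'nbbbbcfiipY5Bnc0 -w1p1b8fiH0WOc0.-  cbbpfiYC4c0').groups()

This matches anchored at the start of the string; then one or more of any character, then one or more of a literal 'b' (lazy) (captured); then optionally any character, then the literal 'fi' (captured); then one or more of a word character (lazy), then optionally a word character, then the literal 'c0' (captured as 'tag').
`re.search` tries every starting position until one works.
The match spans [0:47] → 'nbbbbcfiipY5Bnc0 -w1p1b8fiH0WOc0.-  cbbpfiYC4c0'.
Captured: group 1 = 'nbbbbcfiipY5Bnc0 -w1p1b8fiH0WOc0.-  cbb', group 2 = 'pfi', group 3 = 'YC4c0'.

('nbbbbcfiipY5Bnc0 -w1p1b8fiH0WOc0.-  cbb', 'pfi', 'YC4c0')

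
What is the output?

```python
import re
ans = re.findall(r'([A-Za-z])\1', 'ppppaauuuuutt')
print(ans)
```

`\1` has to match the exact text group 1 already captured.
One capturing group, so `findall` returns just the captured substring from each match — 6 in all.

['p', 'p', 'a', 'u', 'u', 't']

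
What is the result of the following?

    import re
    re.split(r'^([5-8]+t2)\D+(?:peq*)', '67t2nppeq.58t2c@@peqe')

['', '67t2', '.58t2c@@peqe']

Pattern: anchored at the start of the string; then one or more of a character in [5-8], then the literal 't2' (captured); then one or more of a non-digit; then the literal 'pe', then zero or more of a literal 'q' (non-capturing group).
Matches to split on: at [0:9] → '67t2nppeq'.
The group in the pattern means `split` returns the separators' captures alongside the pieces.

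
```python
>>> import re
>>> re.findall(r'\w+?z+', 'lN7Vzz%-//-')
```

['lN7Vzz']

This matches one or more of a word character (lazy); then one or more of a literal 'z'.
Scanning left to right: at [0:6] → 'lN7Vzz'.
Since nothing is captured, `findall` lists the 1 matched substring directly.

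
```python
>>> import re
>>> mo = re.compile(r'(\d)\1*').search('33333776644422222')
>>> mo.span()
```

A backreference is literal: `\1` must see the identical characters the first group matched.
`re.search` tries every starting position until one works.
The match spans [0:5] → '33333'.
Captured: group 1 = '3'.

(0, 5)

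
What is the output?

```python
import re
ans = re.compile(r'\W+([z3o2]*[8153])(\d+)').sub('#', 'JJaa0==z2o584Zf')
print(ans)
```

JJaa0#Zf

This matches one or more of a non-word character; then zero or more of one of [z3o2], then one of [8153] (captured); then one or more of a digit (captured).
Each match is replaced by '#'.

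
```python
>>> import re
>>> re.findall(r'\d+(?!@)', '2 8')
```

The negative lookaround is zero-width — it rules out positions where the adjacent text would match, without consuming anything.
Since nothing is captured, `findall` lists the 2 matched substrings directly.

['2', '8']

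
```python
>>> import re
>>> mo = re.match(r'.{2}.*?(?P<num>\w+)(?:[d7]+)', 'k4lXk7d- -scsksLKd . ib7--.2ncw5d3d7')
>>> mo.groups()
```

This matches exactly 2 of any character, then zero or more of any character (lazy); then one or more of a word character (captured as 'num'); then one or more of one of [d7] (non-capturing group).
`re.match` won't scan ahead — the pattern has to work from the very first character.
The match spans [0:7] → 'k4lXk7d'.
Captured: group 1 = 'lXk7'.

('lXk7',)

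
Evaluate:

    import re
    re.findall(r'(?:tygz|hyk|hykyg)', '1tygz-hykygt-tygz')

['tygz', 'hyk', 'tygz']

`|` is ordered: at each position the engine commits to the first alternative that works.
Scanning left to right: at [1:5] → 'tygz'; at [6:9] → 'hyk'; at [13:17] → 'tygz'.
No capturing groups, so `findall` returns the 3 full match strings.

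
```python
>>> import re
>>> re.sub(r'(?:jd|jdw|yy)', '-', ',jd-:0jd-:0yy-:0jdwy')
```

',--:0--:0--:0-wy'

Branches in `(...|...)` are attempted left-to-right; the first branch that allows the whole pattern to succeed is taken.
Matches: at [1:3] → 'jd'; at [6:8] → 'jd'; at [11:13] → 'yy'; at [16:18] → 'jd'.
`sub` substitutes '-' at each match site.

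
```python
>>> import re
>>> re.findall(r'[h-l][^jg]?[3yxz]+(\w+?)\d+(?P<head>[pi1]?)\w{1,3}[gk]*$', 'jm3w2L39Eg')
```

The pattern matches a character in [h-l], then optionally any character except [jg], then one or more of one of [3yxz]; then one or more of a word character (lazy) (captured); then one or more of a digit; then optionally one of [pi1] (captured as 'head'); then 1 to 3 of a word character, then zero or more of one of [gk]; then anchored at the end.
Lazy quantifiers expand one character at a time until the remainder of the pattern can match.
Scanning left to right: at [0:10] match 'jm3w2L39Eg', groups = ('w2L', '').
With 2 capturing groups, `findall` returns a 2-tuple per match.

[('w2L', '')]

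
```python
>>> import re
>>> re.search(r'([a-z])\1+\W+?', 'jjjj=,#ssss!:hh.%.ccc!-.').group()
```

After group 1 captures some text, `\1` only succeeds where that same text appears again.
Unlike `match`, `search` isn't anchored — it looks for the pattern anywhere in the string.
The match spans [0:5] → 'jjjj='.
Captured: group 1 = 'j'.

'jjjj='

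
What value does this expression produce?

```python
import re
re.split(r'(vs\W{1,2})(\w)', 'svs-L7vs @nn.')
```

['s', 'vs-', 'L', '7', 'vs @', 'n', 'n.']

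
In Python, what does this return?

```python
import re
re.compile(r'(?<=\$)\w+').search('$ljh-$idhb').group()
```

'ljh'

Because the assertion is zero-width, the text it checks is not consumed and won't appear in the result.
The match spans [1:4] → 'ljh'.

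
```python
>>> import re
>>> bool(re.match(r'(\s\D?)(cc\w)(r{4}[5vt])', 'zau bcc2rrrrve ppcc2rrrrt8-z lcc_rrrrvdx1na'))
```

`match` is anchored at position 0; if the pattern doesn't fit there, it returns None.
Here position 0 doesn't satisfy it, so the call returns None, and `bool(None)` is False.

False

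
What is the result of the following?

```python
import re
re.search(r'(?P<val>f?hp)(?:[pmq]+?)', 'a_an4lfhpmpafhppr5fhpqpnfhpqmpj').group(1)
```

This matches optionally a literal 'f', then the literal 'hp' (captured as 'val'); then one or more of one of [pmq] (lazy) (non-capturing group).
A `+?`/`*?`/`{m,n}?` starts at its minimum and grows only as far as needed for what follows to match.
`re.search` scans for the first position where the pattern succeeds.
The match spans [6:10] → 'fhpm'.
Captured: group 1 = 'fhp'.

'fhp'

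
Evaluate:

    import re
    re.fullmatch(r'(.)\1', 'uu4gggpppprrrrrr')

After group 1 captures some text, `\1` only succeeds where that same text appears again.
For `fullmatch`, every character of the input must be accounted for by the pattern.
Here the pattern can't cover the whole string, so the call returns None.

None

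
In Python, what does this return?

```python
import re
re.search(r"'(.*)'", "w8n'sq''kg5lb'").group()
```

"'sq''kg5lb'"

The match spans [3:14] → "'sq''kg5lb'".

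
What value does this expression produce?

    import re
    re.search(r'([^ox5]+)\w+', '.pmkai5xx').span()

(0, 9)

The pattern matches one or more of any character except [ox5] (captured); then one or more of a word character.
The match spans [0:9] → '.pmkai5xx'.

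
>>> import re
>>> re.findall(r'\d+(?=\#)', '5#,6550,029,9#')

The positive lookaround only admits positions where the adjacent text matches; those characters stay outside the span.
With no groups in the pattern, `findall` gives back each whole match — 2 here.

['5', '9']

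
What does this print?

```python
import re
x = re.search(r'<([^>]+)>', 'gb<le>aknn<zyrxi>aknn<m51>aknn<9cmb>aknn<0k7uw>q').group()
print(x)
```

`re.search` scans for the first position where the pattern succeeds.
The match spans [2:6] → '<le>'.
Captured: group 1 = 'le'.

<le>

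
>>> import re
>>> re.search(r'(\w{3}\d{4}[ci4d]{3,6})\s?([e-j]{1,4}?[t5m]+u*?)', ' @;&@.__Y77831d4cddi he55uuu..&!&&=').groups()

Pattern: exactly 3 of a word character, then exactly 4 of a digit, then 3 to 6 of one of [ci4d] (captured); then optionally whitespace; then 1 to 4 of a character in [e-j] (lazy), then one or more of one of [t5m], then zero or more of the literal 'u' (lazy) (captured).
`re.search` tries every starting position until one works.
The match spans [7:25] → '_Y77831d4cddi he55'.
Captured: group 1 = '_Y77831d4cddi', group 2 = 'he55'.

('_Y77831d4cddi', 'he55')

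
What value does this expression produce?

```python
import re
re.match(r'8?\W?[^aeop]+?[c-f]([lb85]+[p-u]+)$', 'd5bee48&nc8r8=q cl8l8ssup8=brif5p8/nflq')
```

Pattern: optionally a literal '8', then optionally a non-word character; then one or more of any character except [aeop] (lazy); then a character in [c-f]; then one or more of one of [lb85], then one or more of a character in [p-u] (captured); then anchored at the end.
`re.match` only tries the pattern at the start of the string.
Here the pattern fails at index 0, so the call returns None.

None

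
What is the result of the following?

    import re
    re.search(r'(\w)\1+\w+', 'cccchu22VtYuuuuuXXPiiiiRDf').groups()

('c',)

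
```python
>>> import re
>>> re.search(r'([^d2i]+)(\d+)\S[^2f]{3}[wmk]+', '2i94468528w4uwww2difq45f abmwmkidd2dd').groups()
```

This matches one or more of any character except [d2i] (captured); then one or more of a digit (captured); then a non-whitespace character, then exactly 3 of any character except [2f], then one or more of one of [wmk].
`re.search` tries every starting position until one works.
The match spans [2:16] → '94468528w4uwww'.
Captured: group 1 = '944685', group 2 = '28'.

('944685', '28')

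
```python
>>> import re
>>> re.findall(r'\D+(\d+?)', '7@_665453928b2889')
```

['6', '2']

Pattern: one or more of a non-digit; then one or more of a digit (lazy) (captured).
The `?` after the quantifier makes it lazy — it takes as little as possible before letting the rest of the pattern try.
Walking the string: at [1:4] match '@_6', group 1 = '6'; at [12:14] match 'b2', group 1 = '2'.
Because there's exactly one group, `findall` drops the full match and keeps group 1 from each hit.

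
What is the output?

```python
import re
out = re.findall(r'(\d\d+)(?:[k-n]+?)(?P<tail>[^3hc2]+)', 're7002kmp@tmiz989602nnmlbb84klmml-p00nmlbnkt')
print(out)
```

[('7002', 'mp@tmiz98960'), ('84', 'lmml-p00nmlbnkt')]

Pattern: a digit, then one or more of a digit (captured); then one or more of a character in [k-n] (lazy) (non-capturing group); then one or more of any character except [3hc2] (captured as 'tail').
Matches: at [2:19] match '7002kmp@tmiz98960', groups = ('7002', 'mp@tmiz98960'); at [26:44] match '84klmml-p00nmlbnkt', groups = ('84', 'lmml-p00nmlbnkt').
`findall` packs the 2 group values into a tuple for every match.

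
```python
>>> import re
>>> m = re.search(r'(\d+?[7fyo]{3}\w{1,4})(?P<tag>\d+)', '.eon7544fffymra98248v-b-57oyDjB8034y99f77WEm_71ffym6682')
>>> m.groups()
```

('7544fffymra', '98248')

The pattern matches one or more of a digit (lazy), then exactly 3 of one of [7fyo], then 1 to 4 of a word character (captured); then one or more of a digit (captured as 'tag').
`re.search` tries every starting position until one works.
The match spans [4:20] → '7544fffymra98248'.
Captured: group 1 = '7544fffymra', group 2 = '98248'.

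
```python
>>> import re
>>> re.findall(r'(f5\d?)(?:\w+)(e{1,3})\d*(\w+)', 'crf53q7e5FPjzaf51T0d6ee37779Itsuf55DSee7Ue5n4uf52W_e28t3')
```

[('f53', 'e', 't3')]

The pattern matches the literal 'f5', then optionally a digit (captured); then one or more of a word character (non-capturing group); then 1 to 3 of a literal 'e' (captured); then zero or more of a digit; then one or more of a word character (captured).
`findall` packs the 3 group values into a tuple for every match.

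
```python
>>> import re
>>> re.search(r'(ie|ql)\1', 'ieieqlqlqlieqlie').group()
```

'ieie'

`\1` is not a pattern — it's the concrete string captured by group 1, re-applied verbatim.
The match spans [0:4] → 'ieie'.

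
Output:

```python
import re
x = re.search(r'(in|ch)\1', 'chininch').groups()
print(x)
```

`\1` has to match the exact text group 1 already captured.
`re.search` scans for the first position where the pattern succeeds.
The match spans [2:6] → 'inin'.
Captured: group 1 = 'in'.

('in',)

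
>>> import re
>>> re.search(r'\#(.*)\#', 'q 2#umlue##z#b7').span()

(3, 13)

The match spans [3:13] → '#umlue##z#'.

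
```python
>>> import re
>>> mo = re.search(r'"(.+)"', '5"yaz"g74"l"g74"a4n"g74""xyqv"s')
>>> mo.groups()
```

('yaz"g74"l"g74"a4n"g74""xyqv',)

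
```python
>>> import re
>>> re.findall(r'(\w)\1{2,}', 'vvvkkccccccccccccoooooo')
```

After group 1 captures some text, `\1` only succeeds where that same text appears again.
One capturing group, so `findall` returns just the captured substring from each match — 3 in all.

['v', 'c', 'o']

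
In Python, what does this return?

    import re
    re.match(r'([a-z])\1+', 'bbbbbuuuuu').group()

'bbbbb'

A backreference is literal: `\1` must see the identical characters the first group matched.
`re.match` won't scan ahead — the pattern has to work from the very first character.
The match spans [0:5] → 'bbbbb'.
Captured: group 1 = 'b'.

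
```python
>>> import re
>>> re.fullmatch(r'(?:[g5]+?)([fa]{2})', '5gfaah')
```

This matches one or more of one of [g5] (lazy) (non-capturing group); then exactly 2 of one of [fa] (captured).
`fullmatch` succeeds only if the pattern covers the string from start to end.
Here there's no way to consume every character, so the call returns None.

None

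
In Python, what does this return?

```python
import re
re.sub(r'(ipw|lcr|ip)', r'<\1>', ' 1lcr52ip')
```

Each match is replaced using the text its own group 1 captured.

' 1<lcr>52<ip>'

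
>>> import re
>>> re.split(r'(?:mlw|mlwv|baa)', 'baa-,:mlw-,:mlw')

['', '-,:', '-,:', '']

Matches to split on: at [0:3] → 'baa'; at [6:9] → 'mlw'; at [12:15] → 'mlw'.
`split` removes every match and returns the 4 fragments in between.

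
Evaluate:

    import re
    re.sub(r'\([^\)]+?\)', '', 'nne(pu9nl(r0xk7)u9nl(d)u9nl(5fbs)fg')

'nneu9nlu9nlfg'

`sub` substitutes '' at each match site.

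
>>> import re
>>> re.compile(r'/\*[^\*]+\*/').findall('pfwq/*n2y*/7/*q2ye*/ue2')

Walking the string: at [4:11] → '/*n2y*/'; at [12:20] → '/*q2ye*/'.
No capturing groups, so `findall` returns the 2 full match strings.

['/*n2y*/', '/*q2ye*/']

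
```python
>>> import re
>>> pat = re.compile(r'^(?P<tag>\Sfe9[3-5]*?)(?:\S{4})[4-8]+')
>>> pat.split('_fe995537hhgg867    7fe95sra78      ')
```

['', '_fe9', 'hhgg867    7fe95sra78      ']

With a capturing group present, the delimiter's captured portion is kept in the result list.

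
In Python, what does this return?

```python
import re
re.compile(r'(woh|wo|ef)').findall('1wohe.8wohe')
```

Alternation isn't longest-match — the leftmost alternative that fits at this position is chosen.
Scanning left to right: at [1:4] match 'woh', group 1 = 'woh'; at [7:10] match 'woh', group 1 = 'woh'.
With a single group, `findall` returns only what that group captured — 2 items.

['woh', 'woh']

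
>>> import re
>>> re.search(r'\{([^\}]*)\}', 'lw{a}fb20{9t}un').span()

(2, 5)

`search` walks the string left to right and returns the first match it finds.
The match spans [2:5] → '{a}'.
Captured: group 1 = 'a'.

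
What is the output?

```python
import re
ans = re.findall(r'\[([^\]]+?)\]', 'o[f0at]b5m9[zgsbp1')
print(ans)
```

['f0at']

Scanning left to right: at [1:7] match '[f0at]', group 1 = 'f0at'.
Because there's exactly one group, `findall` drops the full match and keeps group 1 from the one hit.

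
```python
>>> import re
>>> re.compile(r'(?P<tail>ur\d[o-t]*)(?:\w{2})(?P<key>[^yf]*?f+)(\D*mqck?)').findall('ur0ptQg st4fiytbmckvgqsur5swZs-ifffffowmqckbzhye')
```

Pattern: the literal 'ur', then a digit, then zero or more of a character in [o-t] (captured as 'tail'); then exactly 2 of a word character (non-capturing group); then zero or more of any character except [yf] (lazy), then one or more of the literal 'f' (captured as 'key'); then zero or more of a non-digit, then the literal 'mqc', then optionally a literal 'k' (captured).
Multiple groups make `findall` return tuples — one 3-tuple for the one match.

[('ur5s', 's-ifffff', 'owmqck')]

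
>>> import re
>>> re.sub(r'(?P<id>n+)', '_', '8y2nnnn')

The pattern matches one or more of a literal 'n' (captured as 'id').
Matches: at [3:7] → 'nnnn'.
Each match is replaced by '_'.

'8y2_'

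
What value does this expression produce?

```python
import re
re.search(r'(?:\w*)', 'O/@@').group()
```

'O'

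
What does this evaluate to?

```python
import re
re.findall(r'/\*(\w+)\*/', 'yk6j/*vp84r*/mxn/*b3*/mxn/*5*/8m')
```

['vp84r', 'b3', '5']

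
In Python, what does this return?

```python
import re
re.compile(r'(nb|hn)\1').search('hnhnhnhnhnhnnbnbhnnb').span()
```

(0, 4)

After group 1 captures some text, `\1` only succeeds where that same text appears again.
Unlike `match`, `search` isn't anchored — it looks for the pattern anywhere in the string.
The match spans [0:4] → 'hnhn'.
Captured: group 1 = 'hn'.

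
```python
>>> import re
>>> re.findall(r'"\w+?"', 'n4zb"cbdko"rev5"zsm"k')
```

['"cbdko"', '"zsm"']

With no groups in the pattern, `findall` gives back each whole match — 2 here.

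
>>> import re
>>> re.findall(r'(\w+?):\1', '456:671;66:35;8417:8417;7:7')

`\1` is not a pattern — it's the concrete string captured by group 1, re-applied verbatim.
Walking the string: at [2:5] match '6:6', group 1 = '6'; at [14:23] match '8417:8417', group 1 = '8417'; at [24:27] match '7:7', group 1 = '7'.
One capturing group, so `findall` returns just the captured substring from each match — 3 in all.

['6', '8417', '7']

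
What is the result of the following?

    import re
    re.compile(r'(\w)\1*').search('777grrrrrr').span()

(0, 3)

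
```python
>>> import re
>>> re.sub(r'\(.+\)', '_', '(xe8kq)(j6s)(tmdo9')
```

'_(tmdo9'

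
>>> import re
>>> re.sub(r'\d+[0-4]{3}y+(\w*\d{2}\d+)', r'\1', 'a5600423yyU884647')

The replacement refers to a captured group, so each match is rewritten using its own captured text.

'aU884647'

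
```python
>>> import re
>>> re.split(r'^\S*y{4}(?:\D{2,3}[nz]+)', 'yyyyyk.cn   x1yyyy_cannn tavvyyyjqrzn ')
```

['', '   x1yyyy_cannn tavvyyyjqrzn ']

This matches anchored at the start of the string; then zero or more of a non-whitespace character, then exactly 4 of a literal 'y'; then 2 to 3 of a non-digit, then one or more of one of [nz] (non-capturing group).
Matches to split on: at [0:9] → 'yyyyyk.cn'.
Splitting on the pattern gives 2 pieces.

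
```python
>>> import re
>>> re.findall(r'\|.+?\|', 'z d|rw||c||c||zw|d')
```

['|rw|', '|c|', '|c|', '|zw|']

With the lazy modifier that quantifier settles for the fewest repetitions that let the rest of the pattern succeed (the atoms after it are unaffected and can still be greedy).
Matches: at [3:7] → '|rw|'; at [7:10] → '|c|'; at [10:13] → '|c|'; at [13:17] → '|zw|'.
No capturing groups, so `findall` returns the 4 full match strings.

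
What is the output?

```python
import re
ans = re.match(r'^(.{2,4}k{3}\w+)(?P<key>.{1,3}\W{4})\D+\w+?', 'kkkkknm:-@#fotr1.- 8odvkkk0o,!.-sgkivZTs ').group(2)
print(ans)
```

The pattern matches anchored at the start of the string; then 2 to 4 of any character, then exactly 3 of the literal 'k', then one or more of a word character (captured); then 1 to 3 of any character, then exactly 4 of a non-word character (captured as 'key'); then one or more of a non-digit; then one or more of a word character (lazy).
`re.match` only tries the pattern at the start of the string.
The match spans [0:16] → 'kkkkknm:-@#fotr1'.
Captured: group 1 = 'kkkkkn', group 2 = 'm:-@#'.

m:-@#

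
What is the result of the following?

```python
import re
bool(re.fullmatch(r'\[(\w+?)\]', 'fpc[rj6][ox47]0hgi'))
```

`fullmatch` succeeds only if the pattern covers the string from start to end.
Here there's no way to consume every character, so the call returns None, and `bool(None)` is False.

False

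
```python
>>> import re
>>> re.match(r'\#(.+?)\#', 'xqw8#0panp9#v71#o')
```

`re.match` only tries the pattern at the start of the string.
Here position 0 doesn't satisfy it, so the call returns None.

None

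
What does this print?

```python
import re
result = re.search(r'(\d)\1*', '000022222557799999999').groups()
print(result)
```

('0',)

`\1` has to match the exact text group 1 already captured.
`re.search` scans for the first position where the pattern succeeds.
The match spans [0:4] → '0000'.
Captured: group 1 = '0'.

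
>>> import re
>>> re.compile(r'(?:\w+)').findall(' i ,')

['i']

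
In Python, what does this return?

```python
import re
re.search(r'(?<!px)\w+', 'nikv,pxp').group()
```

The negative lookahead/lookbehind blocks any match where the forbidden context is present.
The match spans [0:4] → 'nikv'.

'nikv'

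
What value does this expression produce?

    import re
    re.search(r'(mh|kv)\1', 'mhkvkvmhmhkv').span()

(2, 6)

`\1` is not a pattern — it's the concrete string captured by group 1, re-applied verbatim.
The match spans [2:6] → 'kvkv'.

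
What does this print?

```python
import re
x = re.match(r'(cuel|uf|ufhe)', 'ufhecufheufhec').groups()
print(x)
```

('uf',)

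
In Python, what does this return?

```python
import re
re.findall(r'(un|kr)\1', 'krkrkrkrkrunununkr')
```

['kr', 'kr', 'un']

After group 1 captures some text, `\1` only succeeds where that same text appears again.
Matches: at [0:4] match 'krkr', group 1 = 'kr'; at [4:8] match 'krkr', group 1 = 'kr'; at [10:14] match 'unun', group 1 = 'un'.
One capturing group, so `findall` returns just the captured substring from each match — 3 in all.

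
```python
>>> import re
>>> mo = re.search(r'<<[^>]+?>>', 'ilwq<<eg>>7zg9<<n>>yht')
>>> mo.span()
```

(4, 10)

The match spans [4:10] → '<<eg>>'.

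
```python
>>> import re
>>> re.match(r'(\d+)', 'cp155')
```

Pattern: one or more of a digit (captured).
`re.match` only tries the pattern at the start of the string.
Here position 0 doesn't satisfy it, so the call returns None.

None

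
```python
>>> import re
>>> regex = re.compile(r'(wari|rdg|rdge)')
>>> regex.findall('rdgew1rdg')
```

['rdg', 'rdg']

The regex engine tests alternatives in the order written; an earlier branch that matches wins even if a later one would match more.
One capturing group, so `findall` returns just the captured substring from each match — 2 in all.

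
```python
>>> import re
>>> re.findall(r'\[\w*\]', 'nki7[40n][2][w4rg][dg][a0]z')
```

['[40n]', '[2]', '[w4rg]', '[dg]', '[a0]']

Since nothing is captured, `findall` lists the 5 matched substrings directly.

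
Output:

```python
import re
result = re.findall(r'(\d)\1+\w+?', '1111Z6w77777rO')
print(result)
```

The backreference `\1` re-matches whatever the first group consumed, character for character.
One capturing group, so `findall` returns just the captured substring from each match — 2 in all.

['1', '7']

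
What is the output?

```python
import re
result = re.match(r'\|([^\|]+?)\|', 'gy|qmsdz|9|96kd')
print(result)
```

None

`re.match` won't scan ahead — the pattern has to work from the very first character.
Here position 0 doesn't satisfy it, so the call returns None.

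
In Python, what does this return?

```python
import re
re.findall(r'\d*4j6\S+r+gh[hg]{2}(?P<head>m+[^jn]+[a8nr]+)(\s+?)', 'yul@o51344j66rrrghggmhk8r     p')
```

[('mhk8r', ' ')]

The pattern matches zero or more of a digit, then the literal '4j6', then one or more of a non-whitespace character; then one or more of a literal 'r', then the literal 'gh', then exactly 2 of one of [hg]; then one or more of a literal 'm', then one or more of any character except [jn], then one or more of one of [a8nr] (captured as 'head'); then one or more of whitespace (lazy) (captured).
With the lazy modifier that quantifier settles for the fewest repetitions that let the rest of the pattern succeed (the atoms after it are unaffected and can still be greedy).
Walking the string: at [5:26] match '51344j66rrrghggmhk8r ', groups = ('mhk8r', ' ').
With 2 capturing groups, `findall` returns a 2-tuple per match.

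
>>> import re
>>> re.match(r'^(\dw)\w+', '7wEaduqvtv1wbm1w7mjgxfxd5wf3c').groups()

The pattern matches anchored at the start of the string; then a digit, then a literal 'w' (captured); then one or more of a word character.
`re.match` won't scan ahead — the pattern has to work from the very first character.
The match spans [0:29] → '7wEaduqvtv1wbm1w7mjgxfxd5wf3c'.
Captured: group 1 = '7w'.

('7w',)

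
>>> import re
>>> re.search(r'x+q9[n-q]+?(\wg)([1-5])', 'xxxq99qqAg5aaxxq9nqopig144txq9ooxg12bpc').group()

Pattern: one or more of a literal 'x', then the literal 'q9', then one or more of a character in [n-q] (lazy); then a word character, then the literal 'g' (captured); then a character in [1-5] (captured).
The match spans [13:24] → 'xxq9nqopig1'.

'xxq9nqopig1'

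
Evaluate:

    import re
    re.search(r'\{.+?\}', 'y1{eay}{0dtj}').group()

'{eay}'

A non-greedy quantifier consumes as few characters as it can — just enough that the remainder of the pattern still matches from where it stops; whatever follows it matches normally.
Unlike `match`, `search` isn't anchored — it looks for the pattern anywhere in the string.
The match spans [2:7] → '{eay}'.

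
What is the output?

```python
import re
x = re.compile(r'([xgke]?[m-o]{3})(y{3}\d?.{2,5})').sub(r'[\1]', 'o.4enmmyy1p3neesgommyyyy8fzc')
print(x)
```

This matches optionally one of [xgke], then exactly 3 of a character in [m-o] (captured); then exactly 3 of a literal 'y', then optionally a digit, then 2 to 5 of any character (captured).
Matches: at [16:28] → 'gommyyyy8fzc'.
Each match is replaced using the text its own group 1 captured.

o.4enmmyy1p3nees[gomm]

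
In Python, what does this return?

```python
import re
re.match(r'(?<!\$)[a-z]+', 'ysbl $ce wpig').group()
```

'ysbl'

`match` is anchored at position 0; if the pattern doesn't fit there, it returns None.
The match spans [0:4] → 'ysbl'.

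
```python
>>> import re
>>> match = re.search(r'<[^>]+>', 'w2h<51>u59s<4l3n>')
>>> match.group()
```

The match spans [3:7] → '<51>'.

'<51>'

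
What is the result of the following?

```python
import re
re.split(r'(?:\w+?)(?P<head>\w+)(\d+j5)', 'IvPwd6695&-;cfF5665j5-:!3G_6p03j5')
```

['IvPwd6695&-;', 'fF566', '5j5', '-:!', 'G_6p0', '3j5', '']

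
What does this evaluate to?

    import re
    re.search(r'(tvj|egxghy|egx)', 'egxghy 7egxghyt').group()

The regex engine tests alternatives in the order written; an earlier branch that matches wins even if a later one would match more.
The match spans [0:6] → 'egxghy'.

'egxghy'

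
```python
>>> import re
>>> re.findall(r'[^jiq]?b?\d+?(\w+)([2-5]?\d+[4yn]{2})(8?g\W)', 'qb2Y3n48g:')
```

[('Y', '3n4', '8g:')]

The pattern matches optionally any character except [jiq], then optionally the literal 'b', then one or more of a digit (lazy); then one or more of a word character (captured); then optionally a character in [2-5], then one or more of a digit, then exactly 2 of one of [4yn] (captured); then optionally the literal '8', then the literal 'g', then a non-word character (captured).
Matches: at [1:10] match 'b2Y3n48g:', groups = ('Y', '3n4', '8g:').
3 groups means the one result is a tuple of 3 captured strings — 1 here.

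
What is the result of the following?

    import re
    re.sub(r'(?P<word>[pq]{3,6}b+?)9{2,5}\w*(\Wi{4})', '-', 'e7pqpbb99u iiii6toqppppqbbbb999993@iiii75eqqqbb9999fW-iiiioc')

'e7-6to-75e-oc'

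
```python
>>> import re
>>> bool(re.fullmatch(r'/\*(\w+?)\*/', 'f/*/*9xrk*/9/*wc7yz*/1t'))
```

False

For `fullmatch`, every character of the input must be accounted for by the pattern.
Here the string isn't matched end-to-end, so the call returns None, and `bool(None)` is False.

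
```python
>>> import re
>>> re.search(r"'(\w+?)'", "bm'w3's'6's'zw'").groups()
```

`re.search` tries every starting position until one works.
The match spans [2:6] → "'w3'".
Captured: group 1 = 'w3'.

('w3',)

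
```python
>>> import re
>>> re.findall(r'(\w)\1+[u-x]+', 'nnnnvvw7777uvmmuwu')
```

['n', '7', 'm']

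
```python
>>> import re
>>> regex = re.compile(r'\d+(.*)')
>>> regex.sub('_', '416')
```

Pattern: one or more of a digit; then zero or more of any character (captured).
Matches: at [0:3] → '416'.
`sub` substitutes '_' at each match site.

'_'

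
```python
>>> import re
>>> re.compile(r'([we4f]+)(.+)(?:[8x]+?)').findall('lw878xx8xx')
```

[('w', '878xx8x')]

Multiple groups make `findall` return tuples — one 2-tuple for the one match.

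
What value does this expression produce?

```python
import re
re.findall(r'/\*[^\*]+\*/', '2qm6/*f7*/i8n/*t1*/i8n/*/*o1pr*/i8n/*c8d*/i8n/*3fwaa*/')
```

['/*f7*/', '/*t1*/', '/*o1pr*/', '/*c8d*/', '/*3fwaa*/']

No capturing groups, so `findall` returns the 5 full match strings.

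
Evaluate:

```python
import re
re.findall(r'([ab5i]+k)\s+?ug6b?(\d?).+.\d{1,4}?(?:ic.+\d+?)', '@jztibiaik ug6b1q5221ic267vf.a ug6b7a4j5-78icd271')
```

The pattern matches one or more of one of [ab5i], then the literal 'k' (captured); then one or more of whitespace (lazy), then the literal 'ug6', then optionally the literal 'b'; then optionally a digit (captured); then one or more of any character, then any character, then 1 to 4 of a digit (lazy); then the literal 'ic', then one or more of any character, then one or more of a digit (lazy) (non-capturing group).
2 groups means the one result is a tuple of 2 captured strings — 1 here.

[('ibiaik', '1')]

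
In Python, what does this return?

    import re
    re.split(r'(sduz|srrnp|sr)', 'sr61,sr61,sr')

['', 'sr', '61,', 'sr', '61,', 'sr', '']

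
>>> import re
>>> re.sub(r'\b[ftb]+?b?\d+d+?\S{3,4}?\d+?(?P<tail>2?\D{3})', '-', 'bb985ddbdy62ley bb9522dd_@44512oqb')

'- -'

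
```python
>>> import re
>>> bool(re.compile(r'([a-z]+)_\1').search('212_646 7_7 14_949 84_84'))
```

False

A backreference is literal: `\1` must see the identical characters the first group matched.
`re.search` tries every starting position until one works.
Here no position works, so the call returns None, and `bool(None)` is False.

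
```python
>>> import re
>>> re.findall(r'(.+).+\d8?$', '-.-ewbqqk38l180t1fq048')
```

['-.-ewbqqk38l180t1fq0']

This matches one or more of any character (captured); then one or more of any character; then a digit, then optionally a literal '8'; then anchored at the end.
Walking the string: at [0:22] match '-.-ewbqqk38l180t1fq048', group 1 = '-.-ewbqqk38l180t1fq0'.
One capturing group, so `findall` returns just the captured substring from the one match — 1 in all.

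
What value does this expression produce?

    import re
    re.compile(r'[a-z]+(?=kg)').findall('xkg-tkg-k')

Because the assertion is zero-width, the text it checks is not consumed and won't appear in the result.
With no groups in the pattern, `findall` gives back each whole match — 2 here.

['x', 't']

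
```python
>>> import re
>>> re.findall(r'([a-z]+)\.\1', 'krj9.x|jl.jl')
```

After group 1 captures some text, `\1` only succeeds where that same text appears again.
Matches: at [7:12] match 'jl.jl', group 1 = 'jl'.
Because there's exactly one group, `findall` drops the full match and keeps group 1 from the one hit.

['jl']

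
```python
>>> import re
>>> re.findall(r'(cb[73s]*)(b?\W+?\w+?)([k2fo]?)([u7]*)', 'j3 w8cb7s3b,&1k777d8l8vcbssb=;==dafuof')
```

[('cb7s3', 'b,&1', 'k', '777'), ('cbss', 'b=;==d', '', '')]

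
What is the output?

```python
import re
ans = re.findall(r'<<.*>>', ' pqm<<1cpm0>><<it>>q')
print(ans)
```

With no groups in the pattern, `findall` gives back each whole match — 1 here.

['<<1cpm0>><<it>>']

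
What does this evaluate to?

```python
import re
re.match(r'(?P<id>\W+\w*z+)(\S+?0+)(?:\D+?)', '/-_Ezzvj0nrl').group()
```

'/-_Ezzvj0n'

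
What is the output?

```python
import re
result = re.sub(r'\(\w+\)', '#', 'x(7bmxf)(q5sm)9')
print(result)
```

Matches: at [1:8] → '(7bmxf)'; at [8:14] → '(q5sm)'.
`sub` substitutes '#' at each match site.

x##9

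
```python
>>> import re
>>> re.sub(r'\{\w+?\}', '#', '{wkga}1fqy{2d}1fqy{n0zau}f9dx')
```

'#1fqy#1fqy#f9dx'

Every occurrence is swapped for '#'.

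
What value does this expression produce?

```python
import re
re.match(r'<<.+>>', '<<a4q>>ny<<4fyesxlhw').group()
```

'<<a4q>>'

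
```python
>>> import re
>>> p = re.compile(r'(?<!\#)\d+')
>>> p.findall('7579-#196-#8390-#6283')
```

Because the assertion is negative and zero-width, positions next to the forbidden text are skipped.
Scanning left to right: at [0:4] → '7579'; at [7:9] → '96'; at [12:15] → '390'; at [18:21] → '283'.
`findall` yields the raw match text (4 of them) because the pattern has no groups.

['7579', '96', '390', '283']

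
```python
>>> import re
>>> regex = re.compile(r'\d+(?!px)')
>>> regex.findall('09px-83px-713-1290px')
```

['0', '8', '713', '129']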